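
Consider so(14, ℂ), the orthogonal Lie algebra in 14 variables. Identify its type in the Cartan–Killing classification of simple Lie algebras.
D_7

This is so(14) with 14 even, which has dimension 14(14-1)/2 = 91 and rank 14/2 = 7. In the classification of classical Lie algebras, the orthogonal algebra so(2n) in an even number of variables has type D_n; here n = 7, so the Dynkin diagram is a chain of 5 nodes with a fork of two nodes at one end (D_7). Hence the type is D_7.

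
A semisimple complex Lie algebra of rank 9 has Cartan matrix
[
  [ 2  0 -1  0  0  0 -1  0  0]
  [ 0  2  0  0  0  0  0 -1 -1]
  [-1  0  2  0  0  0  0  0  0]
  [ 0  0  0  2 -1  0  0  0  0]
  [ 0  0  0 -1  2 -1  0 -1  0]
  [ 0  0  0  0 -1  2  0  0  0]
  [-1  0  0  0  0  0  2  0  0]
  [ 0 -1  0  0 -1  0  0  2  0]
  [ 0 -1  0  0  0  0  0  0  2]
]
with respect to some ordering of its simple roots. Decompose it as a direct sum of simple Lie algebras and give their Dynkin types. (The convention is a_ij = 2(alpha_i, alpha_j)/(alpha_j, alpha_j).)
The diagram associated to this matrix has two connected components: the simple roots {alpha_1, alpha_3, alpha_7} form a chain of 3 nodes with single edges (A_3), and {alpha_2, alpha_4, alpha_5, alpha_6, alpha_8, alpha_9} form a chain of 4 nodes with a fork of two nodes at one end (D_6). A semisimple Lie algebra decomposes uniquely as the direct sum of simple ideals, one per connected component of its Dynkin diagram, so g ≅ A_3 ⊕ D_6 (dimension 15 + 66 = 81).

A_3 + D_6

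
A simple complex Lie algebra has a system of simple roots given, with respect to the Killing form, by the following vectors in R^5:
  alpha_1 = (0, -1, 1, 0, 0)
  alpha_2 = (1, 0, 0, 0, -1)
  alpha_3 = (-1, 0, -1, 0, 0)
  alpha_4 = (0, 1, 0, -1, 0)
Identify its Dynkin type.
Compute the Cartan integers a_ij = 2(alpha_i, alpha_j)/(alpha_j, alpha_j); the resulting 4x4 Cartan matrix is
[[2, 0, -1, -1], [0, 2, -1, 0], [-1, -1, 2, 0], [-1, 0, 0, 2]].
All simple roots have the same length, so the diagram is simply laced. The associated Dynkin diagram is a chain of 4 nodes with single edges (A_4), so the type is A_4 (the algebra sl(5)).

A_4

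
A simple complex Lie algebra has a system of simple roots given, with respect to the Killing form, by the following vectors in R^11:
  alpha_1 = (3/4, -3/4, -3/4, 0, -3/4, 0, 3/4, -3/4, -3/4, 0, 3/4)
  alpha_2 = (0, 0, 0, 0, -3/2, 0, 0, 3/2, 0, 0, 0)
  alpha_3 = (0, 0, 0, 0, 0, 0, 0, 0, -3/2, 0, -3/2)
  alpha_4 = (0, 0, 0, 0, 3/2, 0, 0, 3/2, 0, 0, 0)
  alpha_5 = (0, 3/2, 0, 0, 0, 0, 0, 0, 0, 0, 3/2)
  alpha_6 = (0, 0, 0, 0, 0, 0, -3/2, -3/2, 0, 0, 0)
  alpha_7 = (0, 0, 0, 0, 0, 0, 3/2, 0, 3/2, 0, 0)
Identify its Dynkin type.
E_7

Compute the Cartan integers a_ij = 2(alpha_i, alpha_j)/(alpha_j, alpha_j); the resulting 7x7 Cartan matrix is
[[2, 0, 0, -1, 0, 0, 0], [0, 2, 0, 0, 0, -1, 0], [0, 0, 2, 0, -1, 0, -1], [-1, 0, 0, 2, 0, -1, 0], [0, 0, -1, 0, 2, 0, 0], [0, -1, 0, -1, 0, 2, -1], [0, 0, -1, 0, 0, -1, 2]].
All simple roots have the same length, so the diagram is simply laced. The associated Dynkin diagram is a chain of 6 nodes with one extra node attached to the third node from one end (E_7), so the type is E_7.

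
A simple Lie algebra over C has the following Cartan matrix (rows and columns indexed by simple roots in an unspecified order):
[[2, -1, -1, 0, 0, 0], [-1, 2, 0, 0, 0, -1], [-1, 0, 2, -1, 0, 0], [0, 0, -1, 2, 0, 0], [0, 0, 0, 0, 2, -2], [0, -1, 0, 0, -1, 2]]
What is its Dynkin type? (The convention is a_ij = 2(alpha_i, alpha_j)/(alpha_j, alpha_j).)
The matrix has rank 6 with 2's on the diagonal. Reading the off-diagonal entries as Dynkin edges (a single edge where a_ij = a_ji = -1; a double or triple edge where a_ij * a_ji = 2 or 3), the diagram is a chain of 6 nodes with a double edge at one end; the terminal node there is the unique long simple root (C_6). One simple-root ordering that puts it in standard form is (alpha_4, alpha_3, alpha_1, alpha_2, alpha_6, alpha_5). So the algebra is type C_6, i.e. sp(12).

C_6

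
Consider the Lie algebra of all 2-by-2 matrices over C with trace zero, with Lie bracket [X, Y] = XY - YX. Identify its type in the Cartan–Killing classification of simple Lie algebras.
This is sl(2), which has dimension 2^2 - 1 = 3 and rank 2 - 1 = 1 (a Cartan subalgebra is the diagonal traceless matrices). In the classification of classical Lie algebras, the special linear algebra sl(n+1) has type A_n; here n = 1, so the Dynkin diagram is a chain of 1 nodes with single edges (A_1). Hence the type is A_1.

A_1 (sl(2))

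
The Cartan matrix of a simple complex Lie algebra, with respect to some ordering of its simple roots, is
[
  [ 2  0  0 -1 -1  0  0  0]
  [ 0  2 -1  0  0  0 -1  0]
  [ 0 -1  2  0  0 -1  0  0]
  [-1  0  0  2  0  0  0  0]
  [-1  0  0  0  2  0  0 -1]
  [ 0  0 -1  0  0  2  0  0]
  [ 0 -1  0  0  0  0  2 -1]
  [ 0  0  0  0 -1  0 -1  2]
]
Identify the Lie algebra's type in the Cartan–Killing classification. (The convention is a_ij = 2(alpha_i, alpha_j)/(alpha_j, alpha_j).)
The matrix has rank 8 with 2's on the diagonal. Reading the off-diagonal entries as Dynkin edges (a single edge where a_ij = a_ji = -1; a double or triple edge where a_ij * a_ji = 2 or 3), the diagram is a chain of 8 nodes with single edges (A_8). One simple-root ordering that puts it in standard form is (alpha_6, alpha_3, alpha_2, alpha_7, alpha_8, alpha_5, alpha_1, alpha_4). So the algebra is type A_8, i.e. sl(9).

A_8 (sl(9))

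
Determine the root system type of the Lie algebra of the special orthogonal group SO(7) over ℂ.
This is so(7) with 7 odd, which has dimension 7(7-1)/2 = 21 and rank (7-1)/2 = 3. In the classification of classical Lie algebras, the orthogonal algebra so(2n+1) in an odd number of variables has type B_n; here n = 3, so the Dynkin diagram is a chain of 3 nodes with a double edge at one end; the terminal node there is the unique short simple root (B_3). Hence the type is B_3.

B3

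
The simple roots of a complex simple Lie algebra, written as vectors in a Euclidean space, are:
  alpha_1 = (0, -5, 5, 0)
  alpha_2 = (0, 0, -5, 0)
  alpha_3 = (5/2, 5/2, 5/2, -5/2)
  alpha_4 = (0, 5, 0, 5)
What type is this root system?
F4

Compute the Cartan integers a_ij = 2(alpha_i, alpha_j)/(alpha_j, alpha_j); the resulting 4x4 Cartan matrix is
[[2, -2, 0, -1], [-1, 2, -1, 0], [0, -1, 2, 0], [-1, 0, 0, 2]].
The roots have two lengths (squared-length ratio 2:1); the short ones are alpha_{2,3}. The associated Dynkin diagram is a chain of 4 nodes with a double edge between the middle two (F_4), so the type is F_4.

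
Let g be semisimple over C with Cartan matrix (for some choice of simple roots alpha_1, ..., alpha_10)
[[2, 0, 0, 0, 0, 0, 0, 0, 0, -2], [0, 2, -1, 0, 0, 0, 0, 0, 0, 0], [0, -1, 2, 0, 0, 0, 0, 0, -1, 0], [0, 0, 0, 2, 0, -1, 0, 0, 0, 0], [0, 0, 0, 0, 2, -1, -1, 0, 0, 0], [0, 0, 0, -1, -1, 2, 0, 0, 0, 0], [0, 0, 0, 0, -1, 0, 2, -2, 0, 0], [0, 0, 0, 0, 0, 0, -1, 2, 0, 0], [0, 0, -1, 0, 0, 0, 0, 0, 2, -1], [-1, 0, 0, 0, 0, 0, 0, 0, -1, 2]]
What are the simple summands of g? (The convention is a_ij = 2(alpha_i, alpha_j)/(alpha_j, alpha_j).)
The diagram associated to this matrix has two connected components: the simple roots {alpha_4, alpha_5, alpha_6, alpha_7, alpha_8} form a chain of 5 nodes with a double edge at one end; the terminal node there is the unique short simple root (B_5), and {alpha_1, alpha_2, alpha_3, alpha_9, alpha_10} form a chain of 5 nodes with a double edge at one end; the terminal node there is the unique long simple root (C_5). A semisimple Lie algebra decomposes uniquely as the direct sum of simple ideals, one per connected component of its Dynkin diagram, so g ≅ B_5 ⊕ C_5 (dimension 55 + 55 = 110).

B_5 + C_5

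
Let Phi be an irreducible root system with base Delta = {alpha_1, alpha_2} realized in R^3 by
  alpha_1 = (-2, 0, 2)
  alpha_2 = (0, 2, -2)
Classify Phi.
Compute the Cartan integers a_ij = 2(alpha_i, alpha_j)/(alpha_j, alpha_j); the resulting 2x2 Cartan matrix is
[[2, -1], [-1, 2]].
All simple roots have the same length, so the diagram is simply laced. The associated Dynkin diagram is a chain of 2 nodes with single edges (A_2), so the type is A_2 (the algebra sl(3)).

A2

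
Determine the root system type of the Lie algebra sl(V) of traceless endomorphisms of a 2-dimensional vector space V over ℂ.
A1

This is sl(2), which has dimension 2^2 - 1 = 3 and rank 2 - 1 = 1 (a Cartan subalgebra is the diagonal traceless matrices). In the classification of classical Lie algebras, the special linear algebra sl(n+1) has type A_n; here n = 1, so the Dynkin diagram is a chain of 1 nodes with single edges (A_1). Hence the type is A_1.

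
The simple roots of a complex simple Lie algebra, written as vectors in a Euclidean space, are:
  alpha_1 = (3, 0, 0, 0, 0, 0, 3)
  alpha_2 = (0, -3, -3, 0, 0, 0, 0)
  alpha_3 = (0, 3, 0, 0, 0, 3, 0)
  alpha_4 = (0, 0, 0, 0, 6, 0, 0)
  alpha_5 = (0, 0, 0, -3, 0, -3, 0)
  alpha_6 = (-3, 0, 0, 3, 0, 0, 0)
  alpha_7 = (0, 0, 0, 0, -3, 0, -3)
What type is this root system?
Compute the Cartan integers a_ij = 2(alpha_i, alpha_j)/(alpha_j, alpha_j); the resulting 7x7 Cartan matrix is
[[2, 0, 0, 0, 0, -1, -1], [0, 2, -1, 0, 0, 0, 0], [0, -1, 2, 0, -1, 0, 0], [0, 0, 0, 2, 0, 0, -2], [0, 0, -1, 0, 2, -1, 0], [-1, 0, 0, 0, -1, 2, 0], [-1, 0, 0, -1, 0, 0, 2]].
The roots have two lengths (squared-length ratio 2:1); the short ones are alpha_{1,2,3,5,6,7}. The associated Dynkin diagram is a chain of 7 nodes with a double edge at one end; the terminal node there is the unique long simple root (C_7), so the type is C_7 (the algebra sp(14)).

C_7 (sp(14))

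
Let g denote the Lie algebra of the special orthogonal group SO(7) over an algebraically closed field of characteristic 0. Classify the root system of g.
B_3

This is so(7) with 7 odd, which has dimension 7(7-1)/2 = 21 and rank (7-1)/2 = 3. In the classification of classical Lie algebras, the orthogonal algebra so(2n+1) in an odd number of variables has type B_n; here n = 3, so the Dynkin diagram is a chain of 3 nodes with a double edge at one end; the terminal node there is the unique short simple root (B_3). Hence the type is B_3.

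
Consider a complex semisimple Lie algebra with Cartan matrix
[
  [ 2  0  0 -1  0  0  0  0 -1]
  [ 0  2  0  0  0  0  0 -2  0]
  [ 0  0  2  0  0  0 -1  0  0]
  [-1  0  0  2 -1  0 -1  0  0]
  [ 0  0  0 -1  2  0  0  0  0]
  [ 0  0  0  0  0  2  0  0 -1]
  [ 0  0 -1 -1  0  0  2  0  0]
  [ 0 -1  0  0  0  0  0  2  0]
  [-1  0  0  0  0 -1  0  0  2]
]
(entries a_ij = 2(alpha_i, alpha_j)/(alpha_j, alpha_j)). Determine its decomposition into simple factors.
The diagram associated to this matrix has two connected components: the simple roots {alpha_2, alpha_8} form a chain of 2 nodes with a double edge at one end; the terminal node there is the unique short simple root (B_2), and {alpha_1, alpha_3, alpha_4, alpha_5, alpha_6, alpha_7, alpha_9} form a chain of 6 nodes with one extra node attached to the third node from one end (E_7). A semisimple Lie algebra decomposes uniquely as the direct sum of simple ideals, one per connected component of its Dynkin diagram, so g ≅ B_2 ⊕ E_7 (dimension 10 + 133 = 143).

B_2 + E_7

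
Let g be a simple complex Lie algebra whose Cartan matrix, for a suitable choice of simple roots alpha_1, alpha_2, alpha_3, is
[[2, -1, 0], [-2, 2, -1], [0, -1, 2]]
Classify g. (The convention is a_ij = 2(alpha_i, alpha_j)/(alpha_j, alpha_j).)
B_3

The matrix has rank 3 with 2's on the diagonal. Reading the off-diagonal entries as Dynkin edges (a single edge where a_ij = a_ji = -1; a double or triple edge where a_ij * a_ji = 2 or 3), the diagram is a chain of 3 nodes with a double edge at one end; the terminal node there is the unique short simple root (B_3). One simple-root ordering that puts it in standard form is (alpha_3, alpha_2, alpha_1). So the algebra is type B_3, i.e. so(7).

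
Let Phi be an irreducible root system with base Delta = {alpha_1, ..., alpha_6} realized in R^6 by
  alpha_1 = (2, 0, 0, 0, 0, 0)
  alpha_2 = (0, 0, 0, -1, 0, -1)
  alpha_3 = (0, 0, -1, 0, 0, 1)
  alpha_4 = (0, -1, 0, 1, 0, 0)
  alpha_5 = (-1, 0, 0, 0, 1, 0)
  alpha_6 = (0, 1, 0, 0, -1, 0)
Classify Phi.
Compute the Cartan integers a_ij = 2(alpha_i, alpha_j)/(alpha_j, alpha_j); the resulting 6x6 Cartan matrix is
[[2, 0, 0, 0, -2, 0], [0, 2, -1, -1, 0, 0], [0, -1, 2, 0, 0, 0], [0, -1, 0, 2, 0, -1], [-1, 0, 0, 0, 2, -1], [0, 0, 0, -1, -1, 2]].
The roots have two lengths (squared-length ratio 2:1); the short ones are alpha_{2,3,4,5,6}. The associated Dynkin diagram is a chain of 6 nodes with a double edge at one end; the terminal node there is the unique long simple root (C_6), so the type is C_6 (the algebra sp(12)).

type C_6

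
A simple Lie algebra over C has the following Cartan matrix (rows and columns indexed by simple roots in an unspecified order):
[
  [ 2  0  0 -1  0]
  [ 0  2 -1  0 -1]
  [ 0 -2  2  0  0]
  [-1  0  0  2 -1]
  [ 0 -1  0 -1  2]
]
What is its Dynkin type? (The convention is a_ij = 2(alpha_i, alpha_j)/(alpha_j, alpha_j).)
The matrix has rank 5 with 2's on the diagonal. Reading the off-diagonal entries as Dynkin edges (a single edge where a_ij = a_ji = -1; a double or triple edge where a_ij * a_ji = 2 or 3), the diagram is a chain of 5 nodes with a double edge at one end; the terminal node there is the unique long simple root (C_5). One simple-root ordering that puts it in standard form is (alpha_1, alpha_4, alpha_5, alpha_2, alpha_3). So the algebra is type C_5, i.e. sp(10).

C_5 (sp(10))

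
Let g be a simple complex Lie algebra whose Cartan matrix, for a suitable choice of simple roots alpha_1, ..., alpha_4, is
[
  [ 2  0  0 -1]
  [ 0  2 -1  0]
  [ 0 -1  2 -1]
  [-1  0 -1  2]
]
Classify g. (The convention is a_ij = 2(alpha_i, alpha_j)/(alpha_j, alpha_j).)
type A_4

The matrix has rank 4 with 2's on the diagonal. Reading the off-diagonal entries as Dynkin edges (a single edge where a_ij = a_ji = -1; a double or triple edge where a_ij * a_ji = 2 or 3), the diagram is a chain of 4 nodes with single edges (A_4). One simple-root ordering that puts it in standard form is (alpha_1, alpha_4, alpha_3, alpha_2). So the algebra is type A_4, i.e. sl(5).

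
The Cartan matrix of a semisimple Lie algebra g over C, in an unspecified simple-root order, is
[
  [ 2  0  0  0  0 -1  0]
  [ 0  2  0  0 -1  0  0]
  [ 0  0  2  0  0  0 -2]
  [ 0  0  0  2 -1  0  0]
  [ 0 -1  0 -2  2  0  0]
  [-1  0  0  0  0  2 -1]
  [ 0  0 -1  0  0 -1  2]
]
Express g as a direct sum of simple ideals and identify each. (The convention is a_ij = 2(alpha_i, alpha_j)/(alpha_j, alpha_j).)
The diagram associated to this matrix has two connected components: the simple roots {alpha_2, alpha_4, alpha_5} form a chain of 3 nodes with a double edge at one end; the terminal node there is the unique short simple root (B_3), and {alpha_1, alpha_3, alpha_6, alpha_7} form a chain of 4 nodes with a double edge at one end; the terminal node there is the unique long simple root (C_4). A semisimple Lie algebra decomposes uniquely as the direct sum of simple ideals, one per connected component of its Dynkin diagram, so g ≅ B_3 ⊕ C_4 (dimension 21 + 36 = 57).

B_3 ⊕ C_4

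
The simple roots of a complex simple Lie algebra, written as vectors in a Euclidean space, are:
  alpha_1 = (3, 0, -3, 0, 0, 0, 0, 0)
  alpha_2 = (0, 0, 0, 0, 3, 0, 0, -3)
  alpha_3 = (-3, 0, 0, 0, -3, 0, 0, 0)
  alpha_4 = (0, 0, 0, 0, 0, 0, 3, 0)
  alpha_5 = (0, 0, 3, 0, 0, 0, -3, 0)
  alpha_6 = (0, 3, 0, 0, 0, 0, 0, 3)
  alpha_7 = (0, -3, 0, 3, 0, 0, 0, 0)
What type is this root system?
Compute the Cartan integers a_ij = 2(alpha_i, alpha_j)/(alpha_j, alpha_j); the resulting 7x7 Cartan matrix is
[[2, 0, -1, 0, -1, 0, 0], [0, 2, -1, 0, 0, -1, 0], [-1, -1, 2, 0, 0, 0, 0], [0, 0, 0, 2, -1, 0, 0], [-1, 0, 0, -2, 2, 0, 0], [0, -1, 0, 0, 0, 2, -1], [0, 0, 0, 0, 0, -1, 2]].
The roots have two lengths (squared-length ratio 2:1); the short ones are alpha_{4}. The associated Dynkin diagram is a chain of 7 nodes with a double edge at one end; the terminal node there is the unique short simple root (B_7), so the type is B_7 (the algebra so(15)).

B7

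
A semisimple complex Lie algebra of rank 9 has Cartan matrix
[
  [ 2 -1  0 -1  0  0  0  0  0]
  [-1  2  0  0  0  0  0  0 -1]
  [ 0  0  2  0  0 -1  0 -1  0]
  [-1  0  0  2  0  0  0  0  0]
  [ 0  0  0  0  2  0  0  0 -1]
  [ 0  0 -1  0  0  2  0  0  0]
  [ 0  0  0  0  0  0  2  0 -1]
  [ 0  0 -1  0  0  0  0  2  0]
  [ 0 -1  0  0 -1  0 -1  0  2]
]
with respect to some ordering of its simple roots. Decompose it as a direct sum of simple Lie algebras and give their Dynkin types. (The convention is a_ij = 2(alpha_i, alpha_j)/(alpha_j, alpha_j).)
type A_3 ⊕ type D_6

The diagram associated to this matrix has two connected components: the simple roots {alpha_3, alpha_6, alpha_8} form a chain of 3 nodes with single edges (A_3), and {alpha_1, alpha_2, alpha_4, alpha_5, alpha_7, alpha_9} form a chain of 4 nodes with a fork of two nodes at one end (D_6). A semisimple Lie algebra decomposes uniquely as the direct sum of simple ideals, one per connected component of its Dynkin diagram, so g ≅ A_3 ⊕ D_6 (dimension 15 + 66 = 81).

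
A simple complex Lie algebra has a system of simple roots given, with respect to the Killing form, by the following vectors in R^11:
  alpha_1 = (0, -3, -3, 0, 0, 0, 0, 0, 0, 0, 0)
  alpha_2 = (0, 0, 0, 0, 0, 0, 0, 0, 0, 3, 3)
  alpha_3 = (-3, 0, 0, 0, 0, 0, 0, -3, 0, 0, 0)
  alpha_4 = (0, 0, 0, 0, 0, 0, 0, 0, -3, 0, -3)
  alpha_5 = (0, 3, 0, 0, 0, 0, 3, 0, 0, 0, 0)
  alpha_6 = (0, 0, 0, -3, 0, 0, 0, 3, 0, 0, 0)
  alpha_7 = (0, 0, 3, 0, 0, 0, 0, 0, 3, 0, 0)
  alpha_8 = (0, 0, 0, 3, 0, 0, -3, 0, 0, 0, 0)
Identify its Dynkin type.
A_8

Compute the Cartan integers a_ij = 2(alpha_i, alpha_j)/(alpha_j, alpha_j); the resulting 8x8 Cartan matrix is
[[2, 0, 0, 0, -1, 0, -1, 0], [0, 2, 0, -1, 0, 0, 0, 0], [0, 0, 2, 0, 0, -1, 0, 0], [0, -1, 0, 2, 0, 0, -1, 0], [-1, 0, 0, 0, 2, 0, 0, -1], [0, 0, -1, 0, 0, 2, 0, -1], [-1, 0, 0, -1, 0, 0, 2, 0], [0, 0, 0, 0, -1, -1, 0, 2]].
All simple roots have the same length, so the diagram is simply laced. The associated Dynkin diagram is a chain of 8 nodes with single edges (A_8), so the type is A_8 (the algebra sl(9)).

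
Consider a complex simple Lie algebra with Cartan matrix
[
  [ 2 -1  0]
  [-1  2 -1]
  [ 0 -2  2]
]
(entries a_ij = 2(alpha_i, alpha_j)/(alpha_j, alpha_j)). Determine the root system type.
type C_3

The matrix has rank 3 with 2's on the diagonal. Reading the off-diagonal entries as Dynkin edges (a single edge where a_ij = a_ji = -1; a double or triple edge where a_ij * a_ji = 2 or 3), the diagram is a chain of 3 nodes with a double edge at one end; the terminal node there is the unique long simple root (C_3). One simple-root ordering that puts it in standard form is (alpha_1, alpha_2, alpha_3). So the algebra is type C_3, i.e. sp(6).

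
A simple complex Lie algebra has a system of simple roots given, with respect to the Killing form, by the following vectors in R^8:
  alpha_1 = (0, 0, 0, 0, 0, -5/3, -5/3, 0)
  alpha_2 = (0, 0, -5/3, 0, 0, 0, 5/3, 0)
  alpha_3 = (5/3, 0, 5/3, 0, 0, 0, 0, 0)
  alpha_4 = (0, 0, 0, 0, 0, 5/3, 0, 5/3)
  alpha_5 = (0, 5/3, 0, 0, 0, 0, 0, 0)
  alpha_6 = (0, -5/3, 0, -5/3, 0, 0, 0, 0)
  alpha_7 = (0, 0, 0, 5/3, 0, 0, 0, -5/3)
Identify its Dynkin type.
Compute the Cartan integers a_ij = 2(alpha_i, alpha_j)/(alpha_j, alpha_j); the resulting 7x7 Cartan matrix is
[[2, -1, 0, -1, 0, 0, 0], [-1, 2, -1, 0, 0, 0, 0], [0, -1, 2, 0, 0, 0, 0], [-1, 0, 0, 2, 0, 0, -1], [0, 0, 0, 0, 2, -1, 0], [0, 0, 0, 0, -2, 2, -1], [0, 0, 0, -1, 0, -1, 2]].
The roots have two lengths (squared-length ratio 2:1); the short ones are alpha_{5}. The associated Dynkin diagram is a chain of 7 nodes with a double edge at one end; the terminal node there is the unique short simple root (B_7), so the type is B_7 (the algebra so(15)).

B_7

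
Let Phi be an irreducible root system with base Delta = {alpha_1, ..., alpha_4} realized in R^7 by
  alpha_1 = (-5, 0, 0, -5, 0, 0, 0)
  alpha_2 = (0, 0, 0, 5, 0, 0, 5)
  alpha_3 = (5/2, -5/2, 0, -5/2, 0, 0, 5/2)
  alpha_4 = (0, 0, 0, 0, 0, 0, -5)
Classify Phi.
type F_4

Compute the Cartan integers a_ij = 2(alpha_i, alpha_j)/(alpha_j, alpha_j); the resulting 4x4 Cartan matrix is
[[2, -1, 0, 0], [-1, 2, 0, -2], [0, 0, 2, -1], [0, -1, -1, 2]].
The roots have two lengths (squared-length ratio 2:1); the short ones are alpha_{3,4}. The associated Dynkin diagram is a chain of 4 nodes with a double edge between the middle two (F_4), so the type is F_4.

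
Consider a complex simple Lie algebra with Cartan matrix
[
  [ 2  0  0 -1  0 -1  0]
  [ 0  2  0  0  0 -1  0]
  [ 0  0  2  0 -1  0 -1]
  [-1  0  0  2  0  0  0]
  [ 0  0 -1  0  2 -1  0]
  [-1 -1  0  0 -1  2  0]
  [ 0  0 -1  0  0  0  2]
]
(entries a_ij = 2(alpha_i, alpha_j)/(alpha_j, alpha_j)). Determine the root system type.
The matrix has rank 7 with 2's on the diagonal. Reading the off-diagonal entries as Dynkin edges (a single edge where a_ij = a_ji = -1; a double or triple edge where a_ij * a_ji = 2 or 3), the diagram is a chain of 6 nodes with one extra node attached to the third node from one end (E_7). One simple-root ordering that puts it in standard form is (alpha_4, alpha_2, alpha_1, alpha_6, alpha_5, alpha_3, alpha_7). So the algebra is type E_7.

E7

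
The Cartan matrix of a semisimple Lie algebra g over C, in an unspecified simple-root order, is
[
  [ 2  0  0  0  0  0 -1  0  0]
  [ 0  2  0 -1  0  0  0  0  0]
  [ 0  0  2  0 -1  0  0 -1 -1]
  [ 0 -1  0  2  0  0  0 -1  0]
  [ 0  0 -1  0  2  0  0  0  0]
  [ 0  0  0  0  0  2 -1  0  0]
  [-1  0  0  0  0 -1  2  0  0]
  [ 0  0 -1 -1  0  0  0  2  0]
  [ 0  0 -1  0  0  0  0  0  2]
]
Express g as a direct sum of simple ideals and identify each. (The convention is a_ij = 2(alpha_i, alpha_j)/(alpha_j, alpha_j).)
The diagram associated to this matrix has two connected components: the simple roots {alpha_1, alpha_6, alpha_7} form a chain of 3 nodes with single edges (A_3), and {alpha_2, alpha_3, alpha_4, alpha_5, alpha_8, alpha_9} form a chain of 4 nodes with a fork of two nodes at one end (D_6). A semisimple Lie algebra decomposes uniquely as the direct sum of simple ideals, one per connected component of its Dynkin diagram, so g ≅ A_3 ⊕ D_6 (dimension 15 + 66 = 81).

A_3 (sl(4)) + D_6 (so(12))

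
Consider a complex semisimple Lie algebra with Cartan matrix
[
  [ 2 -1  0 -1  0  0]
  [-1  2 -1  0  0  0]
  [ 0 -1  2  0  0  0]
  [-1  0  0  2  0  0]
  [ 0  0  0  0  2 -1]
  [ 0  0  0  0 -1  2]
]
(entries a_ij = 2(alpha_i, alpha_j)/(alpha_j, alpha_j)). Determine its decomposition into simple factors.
A2 ⊕ A4

The diagram associated to this matrix has two connected components: the simple roots {alpha_5, alpha_6} form a chain of 2 nodes with single edges (A_2), and {alpha_1, alpha_2, alpha_3, alpha_4} form a chain of 4 nodes with single edges (A_4). A semisimple Lie algebra decomposes uniquely as the direct sum of simple ideals, one per connected component of its Dynkin diagram, so g ≅ A_2 ⊕ A_4 (dimension 8 + 24 = 32).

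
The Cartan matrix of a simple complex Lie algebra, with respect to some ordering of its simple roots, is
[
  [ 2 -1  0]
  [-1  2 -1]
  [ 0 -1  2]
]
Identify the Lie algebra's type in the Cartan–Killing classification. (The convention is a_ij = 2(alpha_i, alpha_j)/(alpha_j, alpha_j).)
The matrix has rank 3 with 2's on the diagonal. Reading the off-diagonal entries as Dynkin edges (a single edge where a_ij = a_ji = -1; a double or triple edge where a_ij * a_ji = 2 or 3), the diagram is a chain of 3 nodes with single edges (A_3). One simple-root ordering that puts it in standard form is (alpha_1, alpha_2, alpha_3). So the algebra is type A_3, i.e. sl(4).

A_3 (sl(4))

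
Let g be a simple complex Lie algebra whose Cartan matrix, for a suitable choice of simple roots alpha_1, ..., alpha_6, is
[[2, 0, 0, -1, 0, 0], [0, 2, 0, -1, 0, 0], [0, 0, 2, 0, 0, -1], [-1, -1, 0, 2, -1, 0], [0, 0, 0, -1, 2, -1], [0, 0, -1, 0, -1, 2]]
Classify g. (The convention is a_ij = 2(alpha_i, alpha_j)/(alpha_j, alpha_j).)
D6

The matrix has rank 6 with 2's on the diagonal. Reading the off-diagonal entries as Dynkin edges (a single edge where a_ij = a_ji = -1; a double or triple edge where a_ij * a_ji = 2 or 3), the diagram is a chain of 4 nodes with a fork of two nodes at one end (D_6). One simple-root ordering that puts it in standard form is (alpha_3, alpha_6, alpha_5, alpha_4, alpha_2, alpha_1). So the algebra is type D_6, i.e. so(12).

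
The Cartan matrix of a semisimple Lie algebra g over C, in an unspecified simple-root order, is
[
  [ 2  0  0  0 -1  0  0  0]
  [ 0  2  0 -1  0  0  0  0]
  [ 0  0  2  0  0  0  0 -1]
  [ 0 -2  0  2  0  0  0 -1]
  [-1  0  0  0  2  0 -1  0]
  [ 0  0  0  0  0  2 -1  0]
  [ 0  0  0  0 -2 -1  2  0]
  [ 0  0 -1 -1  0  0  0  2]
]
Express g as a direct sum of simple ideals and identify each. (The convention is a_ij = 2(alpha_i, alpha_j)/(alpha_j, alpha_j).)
B_4 (so(9)) ⊕ F_4

The diagram associated to this matrix has two connected components: the simple roots {alpha_2, alpha_3, alpha_4, alpha_8} form a chain of 4 nodes with a double edge at one end; the terminal node there is the unique short simple root (B_4), and {alpha_1, alpha_5, alpha_6, alpha_7} form a chain of 4 nodes with a double edge between the middle two (F_4). A semisimple Lie algebra decomposes uniquely as the direct sum of simple ideals, one per connected component of its Dynkin diagram, so g ≅ B_4 ⊕ F_4 (dimension 36 + 52 = 88).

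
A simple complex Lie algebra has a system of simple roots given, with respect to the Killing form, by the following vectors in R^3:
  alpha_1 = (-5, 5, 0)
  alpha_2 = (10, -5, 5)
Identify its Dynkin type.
G2

Compute the Cartan integers a_ij = 2(alpha_i, alpha_j)/(alpha_j, alpha_j); the resulting 2x2 Cartan matrix is
[[2, -1], [-3, 2]].
The roots have two lengths (squared-length ratio 3:1); the short ones are alpha_{1}. The associated Dynkin diagram is two nodes joined by a triple edge (G_2), so the type is G_2.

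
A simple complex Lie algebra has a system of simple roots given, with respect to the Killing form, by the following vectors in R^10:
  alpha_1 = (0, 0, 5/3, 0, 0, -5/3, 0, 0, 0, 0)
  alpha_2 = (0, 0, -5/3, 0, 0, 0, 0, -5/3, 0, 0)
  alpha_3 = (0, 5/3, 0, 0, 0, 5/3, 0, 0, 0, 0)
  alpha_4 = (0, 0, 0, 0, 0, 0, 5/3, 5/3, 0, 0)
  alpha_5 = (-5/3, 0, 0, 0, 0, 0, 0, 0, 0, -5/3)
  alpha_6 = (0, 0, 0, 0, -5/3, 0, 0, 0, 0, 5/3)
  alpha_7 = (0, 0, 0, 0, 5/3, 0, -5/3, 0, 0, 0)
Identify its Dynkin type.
A_7 (sl(8))

Compute the Cartan integers a_ij = 2(alpha_i, alpha_j)/(alpha_j, alpha_j); the resulting 7x7 Cartan matrix is
[[2, -1, -1, 0, 0, 0, 0], [-1, 2, 0, -1, 0, 0, 0], [-1, 0, 2, 0, 0, 0, 0], [0, -1, 0, 2, 0, 0, -1], [0, 0, 0, 0, 2, -1, 0], [0, 0, 0, 0, -1, 2, -1], [0, 0, 0, -1, 0, -1, 2]].
All simple roots have the same length, so the diagram is simply laced. The associated Dynkin diagram is a chain of 7 nodes with single edges (A_7), so the type is A_7 (the algebra sl(8)).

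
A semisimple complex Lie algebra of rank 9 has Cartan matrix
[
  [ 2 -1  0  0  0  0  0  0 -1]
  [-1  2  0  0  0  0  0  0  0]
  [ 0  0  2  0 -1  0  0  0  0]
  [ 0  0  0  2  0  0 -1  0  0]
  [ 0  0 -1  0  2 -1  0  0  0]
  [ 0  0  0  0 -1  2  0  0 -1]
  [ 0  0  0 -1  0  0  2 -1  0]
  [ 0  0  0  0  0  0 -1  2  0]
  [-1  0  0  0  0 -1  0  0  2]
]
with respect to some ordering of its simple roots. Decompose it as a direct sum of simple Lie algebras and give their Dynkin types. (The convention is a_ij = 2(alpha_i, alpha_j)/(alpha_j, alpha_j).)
The diagram associated to this matrix has two connected components: the simple roots {alpha_4, alpha_7, alpha_8} form a chain of 3 nodes with single edges (A_3), and {alpha_1, alpha_2, alpha_3, alpha_5, alpha_6, alpha_9} form a chain of 6 nodes with single edges (A_6). A semisimple Lie algebra decomposes uniquely as the direct sum of simple ideals, one per connected component of its Dynkin diagram, so g ≅ A_3 ⊕ A_6 (dimension 15 + 48 = 63).

A_3 (sl(4)) ⊕ A_6 (sl(7))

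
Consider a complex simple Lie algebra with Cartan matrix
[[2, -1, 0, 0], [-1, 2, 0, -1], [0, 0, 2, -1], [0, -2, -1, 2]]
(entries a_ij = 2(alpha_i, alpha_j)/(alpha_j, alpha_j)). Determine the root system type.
The matrix has rank 4 with 2's on the diagonal. Reading the off-diagonal entries as Dynkin edges (a single edge where a_ij = a_ji = -1; a double or triple edge where a_ij * a_ji = 2 or 3), the diagram is a chain of 4 nodes with a double edge between the middle two (F_4). One simple-root ordering that puts it in standard form is (alpha_3, alpha_4, alpha_2, alpha_1). So the algebra is type F_4.

type F_4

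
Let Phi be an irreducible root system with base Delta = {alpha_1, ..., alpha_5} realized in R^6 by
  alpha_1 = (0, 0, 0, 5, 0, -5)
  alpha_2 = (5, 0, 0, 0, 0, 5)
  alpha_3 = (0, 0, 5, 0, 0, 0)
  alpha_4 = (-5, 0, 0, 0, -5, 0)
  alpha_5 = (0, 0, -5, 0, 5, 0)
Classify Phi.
Compute the Cartan integers a_ij = 2(alpha_i, alpha_j)/(alpha_j, alpha_j); the resulting 5x5 Cartan matrix is
[[2, -1, 0, 0, 0], [-1, 2, 0, -1, 0], [0, 0, 2, 0, -1], [0, -1, 0, 2, -1], [0, 0, -2, -1, 2]].
The roots have two lengths (squared-length ratio 2:1); the short ones are alpha_{3}. The associated Dynkin diagram is a chain of 5 nodes with a double edge at one end; the terminal node there is the unique short simple root (B_5), so the type is B_5 (the algebra so(11)).

B5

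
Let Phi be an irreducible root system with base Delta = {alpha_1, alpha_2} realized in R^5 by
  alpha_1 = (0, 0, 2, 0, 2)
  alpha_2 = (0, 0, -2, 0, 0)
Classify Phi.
Compute the Cartan integers a_ij = 2(alpha_i, alpha_j)/(alpha_j, alpha_j); the resulting 2x2 Cartan matrix is
[[2, -2], [-1, 2]].
The roots have two lengths (squared-length ratio 2:1); the short ones are alpha_{2}. The associated Dynkin diagram is a chain of 2 nodes with a double edge at one end; the terminal node there is the unique short simple root (B_2), so the type is B_2 (the algebra so(5)).

type B_2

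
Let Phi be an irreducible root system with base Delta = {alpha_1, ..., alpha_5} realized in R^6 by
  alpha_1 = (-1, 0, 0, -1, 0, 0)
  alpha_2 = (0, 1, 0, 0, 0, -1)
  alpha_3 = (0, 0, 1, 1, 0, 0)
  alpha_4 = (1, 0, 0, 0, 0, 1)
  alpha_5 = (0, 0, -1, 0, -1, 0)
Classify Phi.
type A_5

Compute the Cartan integers a_ij = 2(alpha_i, alpha_j)/(alpha_j, alpha_j); the resulting 5x5 Cartan matrix is
[[2, 0, -1, -1, 0], [0, 2, 0, -1, 0], [-1, 0, 2, 0, -1], [-1, -1, 0, 2, 0], [0, 0, -1, 0, 2]].
All simple roots have the same length, so the diagram is simply laced. The associated Dynkin diagram is a chain of 5 nodes with single edges (A_5), so the type is A_5 (the algebra sl(6)).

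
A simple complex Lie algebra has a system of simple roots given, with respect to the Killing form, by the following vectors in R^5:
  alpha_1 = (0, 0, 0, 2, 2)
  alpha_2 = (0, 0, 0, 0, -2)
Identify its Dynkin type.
B2

Compute the Cartan integers a_ij = 2(alpha_i, alpha_j)/(alpha_j, alpha_j); the resulting 2x2 Cartan matrix is
[[2, -2], [-1, 2]].
The roots have two lengths (squared-length ratio 2:1); the short ones are alpha_{2}. The associated Dynkin diagram is a chain of 2 nodes with a double edge at one end; the terminal node there is the unique short simple root (B_2), so the type is B_2 (the algebra so(5)).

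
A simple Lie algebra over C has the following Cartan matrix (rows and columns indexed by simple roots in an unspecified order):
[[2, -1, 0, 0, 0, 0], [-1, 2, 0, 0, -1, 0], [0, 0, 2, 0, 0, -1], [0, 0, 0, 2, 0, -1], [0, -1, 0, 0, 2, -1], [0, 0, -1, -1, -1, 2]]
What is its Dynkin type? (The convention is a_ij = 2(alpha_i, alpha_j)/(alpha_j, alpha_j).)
D6

The matrix has rank 6 with 2's on the diagonal. Reading the off-diagonal entries as Dynkin edges (a single edge where a_ij = a_ji = -1; a double or triple edge where a_ij * a_ji = 2 or 3), the diagram is a chain of 4 nodes with a fork of two nodes at one end (D_6). One simple-root ordering that puts it in standard form is (alpha_1, alpha_2, alpha_5, alpha_6, alpha_4, alpha_3). So the algebra is type D_6, i.e. so(12).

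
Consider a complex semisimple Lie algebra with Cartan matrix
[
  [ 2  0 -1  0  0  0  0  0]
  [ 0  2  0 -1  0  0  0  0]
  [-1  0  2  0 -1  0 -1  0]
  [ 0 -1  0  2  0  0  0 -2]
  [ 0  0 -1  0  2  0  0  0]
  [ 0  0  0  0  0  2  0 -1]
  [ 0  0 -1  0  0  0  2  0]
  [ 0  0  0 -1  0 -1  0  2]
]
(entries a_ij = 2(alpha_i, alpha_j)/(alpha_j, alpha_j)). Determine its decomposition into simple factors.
The diagram associated to this matrix has two connected components: the simple roots {alpha_1, alpha_3, alpha_5, alpha_7} form a chain of 2 nodes with a fork of two nodes at one end (D_4), and {alpha_2, alpha_4, alpha_6, alpha_8} form a chain of 4 nodes with a double edge between the middle two (F_4). A semisimple Lie algebra decomposes uniquely as the direct sum of simple ideals, one per connected component of its Dynkin diagram, so g ≅ D_4 ⊕ F_4 (dimension 28 + 52 = 80).

D_4 ⊕ F_4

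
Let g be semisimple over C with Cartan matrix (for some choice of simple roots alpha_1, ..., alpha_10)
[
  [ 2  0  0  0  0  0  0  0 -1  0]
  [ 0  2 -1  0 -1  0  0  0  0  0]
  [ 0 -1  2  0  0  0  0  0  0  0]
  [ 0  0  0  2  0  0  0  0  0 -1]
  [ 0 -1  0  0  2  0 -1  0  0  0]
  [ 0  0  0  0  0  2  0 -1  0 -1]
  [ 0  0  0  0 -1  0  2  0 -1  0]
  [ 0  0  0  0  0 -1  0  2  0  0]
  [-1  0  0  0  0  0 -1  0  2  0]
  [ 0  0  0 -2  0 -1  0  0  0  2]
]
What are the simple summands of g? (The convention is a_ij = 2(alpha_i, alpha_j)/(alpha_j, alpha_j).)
The diagram associated to this matrix has two connected components: the simple roots {alpha_1, alpha_2, alpha_3, alpha_5, alpha_7, alpha_9} form a chain of 6 nodes with single edges (A_6), and {alpha_4, alpha_6, alpha_8, alpha_10} form a chain of 4 nodes with a double edge at one end; the terminal node there is the unique short simple root (B_4). A semisimple Lie algebra decomposes uniquely as the direct sum of simple ideals, one per connected component of its Dynkin diagram, so g ≅ A_6 ⊕ B_4 (dimension 48 + 36 = 84).

A_6 (sl(7)) + B_4 (so(9))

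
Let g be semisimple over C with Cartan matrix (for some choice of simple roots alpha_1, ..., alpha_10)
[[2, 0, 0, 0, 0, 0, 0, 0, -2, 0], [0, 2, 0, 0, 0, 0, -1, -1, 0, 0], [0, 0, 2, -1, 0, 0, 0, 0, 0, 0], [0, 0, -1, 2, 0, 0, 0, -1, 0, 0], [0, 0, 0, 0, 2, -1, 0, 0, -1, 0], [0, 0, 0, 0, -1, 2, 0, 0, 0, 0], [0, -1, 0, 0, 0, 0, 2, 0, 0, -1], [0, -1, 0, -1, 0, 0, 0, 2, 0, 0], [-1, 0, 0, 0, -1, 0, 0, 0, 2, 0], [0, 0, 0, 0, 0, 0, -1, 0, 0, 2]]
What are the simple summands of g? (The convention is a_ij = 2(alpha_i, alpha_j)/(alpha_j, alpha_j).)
A6 ⊕ C4

The diagram associated to this matrix has two connected components: the simple roots {alpha_2, alpha_3, alpha_4, alpha_7, alpha_8, alpha_10} form a chain of 6 nodes with single edges (A_6), and {alpha_1, alpha_5, alpha_6, alpha_9} form a chain of 4 nodes with a double edge at one end; the terminal node there is the unique long simple root (C_4). A semisimple Lie algebra decomposes uniquely as the direct sum of simple ideals, one per connected component of its Dynkin diagram, so g ≅ A_6 ⊕ C_4 (dimension 48 + 36 = 84).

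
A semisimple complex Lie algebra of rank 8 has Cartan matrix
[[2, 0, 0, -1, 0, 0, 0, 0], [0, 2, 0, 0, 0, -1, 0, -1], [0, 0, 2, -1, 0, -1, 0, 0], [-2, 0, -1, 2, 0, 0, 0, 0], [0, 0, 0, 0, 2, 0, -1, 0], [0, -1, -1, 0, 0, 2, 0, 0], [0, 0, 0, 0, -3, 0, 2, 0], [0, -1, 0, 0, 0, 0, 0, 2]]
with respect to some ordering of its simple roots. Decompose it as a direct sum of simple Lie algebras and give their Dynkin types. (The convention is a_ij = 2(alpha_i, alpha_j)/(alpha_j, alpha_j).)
B6 + G2

The diagram associated to this matrix has two connected components: the simple roots {alpha_1, alpha_2, alpha_3, alpha_4, alpha_6, alpha_8} form a chain of 6 nodes with a double edge at one end; the terminal node there is the unique short simple root (B_6), and {alpha_5, alpha_7} form two nodes joined by a triple edge (G_2). A semisimple Lie algebra decomposes uniquely as the direct sum of simple ideals, one per connected component of its Dynkin diagram, so g ≅ B_6 ⊕ G_2 (dimension 78 + 14 = 92).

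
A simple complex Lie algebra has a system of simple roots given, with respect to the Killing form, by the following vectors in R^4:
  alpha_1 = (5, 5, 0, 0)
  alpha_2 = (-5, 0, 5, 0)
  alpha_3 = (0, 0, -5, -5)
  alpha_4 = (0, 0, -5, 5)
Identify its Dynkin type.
D_4 (so(8))

Compute the Cartan integers a_ij = 2(alpha_i, alpha_j)/(alpha_j, alpha_j); the resulting 4x4 Cartan matrix is
[[2, -1, 0, 0], [-1, 2, -1, -1], [0, -1, 2, 0], [0, -1, 0, 2]].
All simple roots have the same length, so the diagram is simply laced. The associated Dynkin diagram is a chain of 2 nodes with a fork of two nodes at one end (D_4), so the type is D_4 (the algebra so(8)).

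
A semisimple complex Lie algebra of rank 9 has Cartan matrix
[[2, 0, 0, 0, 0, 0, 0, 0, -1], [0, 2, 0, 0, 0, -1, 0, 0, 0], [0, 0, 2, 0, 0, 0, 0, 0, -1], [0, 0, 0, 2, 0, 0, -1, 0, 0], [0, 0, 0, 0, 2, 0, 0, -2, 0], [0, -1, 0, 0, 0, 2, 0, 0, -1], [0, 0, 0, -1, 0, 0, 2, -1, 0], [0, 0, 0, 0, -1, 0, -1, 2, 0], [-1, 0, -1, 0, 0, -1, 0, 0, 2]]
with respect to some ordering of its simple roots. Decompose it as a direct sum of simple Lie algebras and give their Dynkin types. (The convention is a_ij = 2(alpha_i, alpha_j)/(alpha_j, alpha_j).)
C4 + D5

The diagram associated to this matrix has two connected components: the simple roots {alpha_4, alpha_5, alpha_7, alpha_8} form a chain of 4 nodes with a double edge at one end; the terminal node there is the unique long simple root (C_4), and {alpha_1, alpha_2, alpha_3, alpha_6, alpha_9} form a chain of 3 nodes with a fork of two nodes at one end (D_5). A semisimple Lie algebra decomposes uniquely as the direct sum of simple ideals, one per connected component of its Dynkin diagram, so g ≅ C_4 ⊕ D_5 (dimension 36 + 45 = 81).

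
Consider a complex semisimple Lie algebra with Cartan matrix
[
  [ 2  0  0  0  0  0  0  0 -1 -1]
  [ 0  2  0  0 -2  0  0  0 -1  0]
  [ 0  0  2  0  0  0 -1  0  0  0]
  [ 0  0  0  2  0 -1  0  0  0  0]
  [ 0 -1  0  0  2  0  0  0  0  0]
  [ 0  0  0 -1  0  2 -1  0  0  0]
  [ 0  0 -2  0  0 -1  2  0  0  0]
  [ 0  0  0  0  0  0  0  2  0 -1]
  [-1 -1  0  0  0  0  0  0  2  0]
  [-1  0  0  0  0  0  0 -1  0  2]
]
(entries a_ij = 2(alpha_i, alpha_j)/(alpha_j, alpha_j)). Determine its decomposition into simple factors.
type B_4 + type B_6

The diagram associated to this matrix has two connected components: the simple roots {alpha_3, alpha_4, alpha_6, alpha_7} form a chain of 4 nodes with a double edge at one end; the terminal node there is the unique short simple root (B_4), and {alpha_1, alpha_2, alpha_5, alpha_8, alpha_9, alpha_10} form a chain of 6 nodes with a double edge at one end; the terminal node there is the unique short simple root (B_6). A semisimple Lie algebra decomposes uniquely as the direct sum of simple ideals, one per connected component of its Dynkin diagram, so g ≅ B_4 ⊕ B_6 (dimension 36 + 78 = 114).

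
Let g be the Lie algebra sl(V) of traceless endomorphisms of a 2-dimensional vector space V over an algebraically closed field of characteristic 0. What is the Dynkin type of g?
A_1 (sl(2))

This is sl(2), which has dimension 2^2 - 1 = 3 and rank 2 - 1 = 1 (a Cartan subalgebra is the diagonal traceless matrices). In the classification of classical Lie algebras, the special linear algebra sl(n+1) has type A_n; here n = 1, so the Dynkin diagram is a chain of 1 nodes with single edges (A_1). Hence the type is A_1.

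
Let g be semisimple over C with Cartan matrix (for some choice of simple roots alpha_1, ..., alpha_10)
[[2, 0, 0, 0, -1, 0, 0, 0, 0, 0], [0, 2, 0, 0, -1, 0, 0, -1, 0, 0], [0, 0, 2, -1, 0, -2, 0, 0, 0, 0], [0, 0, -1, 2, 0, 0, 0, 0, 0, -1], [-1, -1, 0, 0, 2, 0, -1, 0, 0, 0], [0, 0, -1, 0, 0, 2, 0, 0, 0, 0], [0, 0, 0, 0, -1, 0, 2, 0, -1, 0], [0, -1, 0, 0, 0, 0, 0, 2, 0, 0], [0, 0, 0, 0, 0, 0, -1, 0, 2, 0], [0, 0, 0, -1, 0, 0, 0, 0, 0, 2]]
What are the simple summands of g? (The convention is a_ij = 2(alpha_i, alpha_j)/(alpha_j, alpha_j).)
type B_4 ⊕ type E_6

The diagram associated to this matrix has two connected components: the simple roots {alpha_3, alpha_4, alpha_6, alpha_10} form a chain of 4 nodes with a double edge at one end; the terminal node there is the unique short simple root (B_4), and {alpha_1, alpha_2, alpha_5, alpha_7, alpha_8, alpha_9} form a chain of 5 nodes with one extra node attached to the third node from one end (E_6). A semisimple Lie algebra decomposes uniquely as the direct sum of simple ideals, one per connected component of its Dynkin diagram, so g ≅ B_4 ⊕ E_6 (dimension 36 + 78 = 114).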